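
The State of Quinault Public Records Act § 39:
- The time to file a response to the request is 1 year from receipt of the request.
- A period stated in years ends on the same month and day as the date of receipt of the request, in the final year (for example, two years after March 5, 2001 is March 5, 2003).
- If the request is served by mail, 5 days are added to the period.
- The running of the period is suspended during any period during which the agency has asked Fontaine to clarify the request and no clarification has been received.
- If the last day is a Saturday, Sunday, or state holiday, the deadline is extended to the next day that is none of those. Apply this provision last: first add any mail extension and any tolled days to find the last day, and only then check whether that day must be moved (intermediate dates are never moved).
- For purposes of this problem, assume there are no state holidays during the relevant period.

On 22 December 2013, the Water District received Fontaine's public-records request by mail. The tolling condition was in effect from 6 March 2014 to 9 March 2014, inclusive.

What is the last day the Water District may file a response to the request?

1 year after 22 December 2013 is December 22, 2014.
Service was by mail, adding 5 days: December 22, 2014 + 5 days = December 27, 2014.
From March 6, 2014 through March 9, 2014 inclusive is 4 days; tolling adds 4 days: December 27, 2014 + 4 days = December 31, 2014.
December 31, 2014 is a Wednesday and not a state holiday, so no extension applies.

December 31, 2014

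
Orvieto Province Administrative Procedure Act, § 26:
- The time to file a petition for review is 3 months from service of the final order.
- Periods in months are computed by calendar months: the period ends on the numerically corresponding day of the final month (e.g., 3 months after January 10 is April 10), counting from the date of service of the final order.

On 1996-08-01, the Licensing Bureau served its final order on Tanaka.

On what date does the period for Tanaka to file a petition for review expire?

3 months after 1996-08-01 is November 1, 1996.

November 1, 1996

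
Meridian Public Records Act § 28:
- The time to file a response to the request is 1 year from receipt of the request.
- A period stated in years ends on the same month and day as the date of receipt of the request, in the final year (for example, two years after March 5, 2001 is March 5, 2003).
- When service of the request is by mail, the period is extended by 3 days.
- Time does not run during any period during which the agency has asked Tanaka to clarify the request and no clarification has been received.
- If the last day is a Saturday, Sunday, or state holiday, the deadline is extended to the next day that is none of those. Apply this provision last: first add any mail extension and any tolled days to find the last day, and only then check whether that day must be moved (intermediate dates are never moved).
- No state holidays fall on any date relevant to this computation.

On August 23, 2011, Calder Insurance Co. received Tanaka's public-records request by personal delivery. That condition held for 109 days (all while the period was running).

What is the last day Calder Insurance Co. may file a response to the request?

December 10, 2012

1 year after August 23, 2011 is August 23, 2012.
Service was not by mail, so no mail extension applies.
Tolling adds 109 days: August 23, 2012 + 109 days = December 10, 2012.
December 10, 2012 is a Monday and not a state holiday, so no extension applies.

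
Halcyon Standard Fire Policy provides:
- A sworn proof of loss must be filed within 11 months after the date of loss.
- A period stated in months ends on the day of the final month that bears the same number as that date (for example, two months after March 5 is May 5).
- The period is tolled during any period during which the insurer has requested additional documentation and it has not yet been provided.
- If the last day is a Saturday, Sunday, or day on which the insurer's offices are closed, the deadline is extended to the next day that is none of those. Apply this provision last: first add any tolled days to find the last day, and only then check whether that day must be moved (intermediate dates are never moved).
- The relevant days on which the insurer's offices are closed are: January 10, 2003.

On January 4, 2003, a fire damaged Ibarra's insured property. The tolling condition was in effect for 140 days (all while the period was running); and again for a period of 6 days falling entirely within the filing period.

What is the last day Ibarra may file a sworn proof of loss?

11 months after January 4, 2003 is December 4, 2003.
Tolling adds 140 days: December 4, 2003 + 140 days = April 22, 2004.
Tolling adds 6 days: April 22, 2004 + 6 days = April 28, 2004.
April 28, 2004 is a Wednesday and not a day on which the insurer's offices are closed, so no extension applies.

April 28, 2004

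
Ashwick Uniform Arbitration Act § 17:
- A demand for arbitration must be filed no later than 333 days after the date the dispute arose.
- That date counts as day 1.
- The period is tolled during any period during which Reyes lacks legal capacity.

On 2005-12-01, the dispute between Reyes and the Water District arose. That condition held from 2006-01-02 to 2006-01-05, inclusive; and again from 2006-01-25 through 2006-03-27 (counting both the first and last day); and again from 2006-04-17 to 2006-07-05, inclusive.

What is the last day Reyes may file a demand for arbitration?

March 24, 2007

Counting 2005-12-01 as day 1, day 333 is October 29, 2006.
From January 2, 2006 through January 5, 2006 inclusive is 4 days; tolling adds 4 days: October 29, 2006 + 4 days = November 2, 2006.
From January 25, 2006 through March 27, 2006 inclusive is 62 days; tolling adds 62 days: November 2, 2006 + 62 days = January 3, 2007.
From April 17, 2006 through July 5, 2006 inclusive is 80 days; tolling adds 80 days: January 3, 2007 + 80 days = March 24, 2007.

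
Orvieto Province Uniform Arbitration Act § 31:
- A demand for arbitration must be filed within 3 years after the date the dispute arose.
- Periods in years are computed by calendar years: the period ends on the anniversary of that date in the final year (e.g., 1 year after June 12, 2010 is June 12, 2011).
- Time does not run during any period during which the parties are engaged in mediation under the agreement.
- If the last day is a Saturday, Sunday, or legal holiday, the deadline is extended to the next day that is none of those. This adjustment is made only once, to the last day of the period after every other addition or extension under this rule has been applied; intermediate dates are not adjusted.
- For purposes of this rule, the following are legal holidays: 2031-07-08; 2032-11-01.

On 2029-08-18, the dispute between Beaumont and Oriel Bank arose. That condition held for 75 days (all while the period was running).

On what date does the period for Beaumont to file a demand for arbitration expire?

3 years after 2029-08-18 is August 18, 2032.
Tolling adds 75 days: August 18, 2032 + 75 days = November 1, 2032.
November 1, 2032 is a listed holiday. The next qualifying day is November 2, 2032.

November 2, 2032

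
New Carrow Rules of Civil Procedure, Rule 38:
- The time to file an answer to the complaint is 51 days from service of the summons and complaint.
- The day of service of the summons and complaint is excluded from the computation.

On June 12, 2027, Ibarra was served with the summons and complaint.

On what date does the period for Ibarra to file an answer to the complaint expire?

August 2, 2027

51 days after June 12, 2027 is August 2, 2027.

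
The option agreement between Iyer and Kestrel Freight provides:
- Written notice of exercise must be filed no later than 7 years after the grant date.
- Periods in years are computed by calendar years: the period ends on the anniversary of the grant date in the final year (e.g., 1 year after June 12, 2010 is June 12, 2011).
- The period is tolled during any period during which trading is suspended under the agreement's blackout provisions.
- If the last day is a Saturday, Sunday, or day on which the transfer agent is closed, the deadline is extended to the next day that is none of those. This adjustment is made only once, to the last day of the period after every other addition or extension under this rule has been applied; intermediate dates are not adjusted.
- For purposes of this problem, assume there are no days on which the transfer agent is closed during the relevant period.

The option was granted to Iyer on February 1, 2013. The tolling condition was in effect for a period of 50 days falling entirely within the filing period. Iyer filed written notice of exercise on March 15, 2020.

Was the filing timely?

Yes

7 years after February 1, 2013 is February 1, 2020.
Tolling adds 50 days: February 1, 2020 + 50 days = March 22, 2020.
March 22, 2020 is Sunday. The next qualifying day is March 23, 2020.
The deadline is March 23, 2020; the filing on March 15, 2020 is on or before that date.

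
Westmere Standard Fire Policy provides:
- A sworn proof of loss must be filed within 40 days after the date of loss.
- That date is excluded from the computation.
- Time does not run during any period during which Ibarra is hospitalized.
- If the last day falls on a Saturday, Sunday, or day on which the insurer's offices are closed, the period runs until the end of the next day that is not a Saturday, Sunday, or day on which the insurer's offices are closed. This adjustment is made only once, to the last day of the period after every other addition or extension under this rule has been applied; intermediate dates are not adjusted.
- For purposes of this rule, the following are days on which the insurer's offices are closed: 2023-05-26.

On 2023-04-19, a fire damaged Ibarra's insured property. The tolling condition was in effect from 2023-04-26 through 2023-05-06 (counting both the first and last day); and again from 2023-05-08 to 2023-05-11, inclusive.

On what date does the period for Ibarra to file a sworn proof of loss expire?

40 days after 2023-04-19 is May 29, 2023.
From April 26, 2023 through May 6, 2023 inclusive is 11 days; tolling adds 11 days: May 29, 2023 + 11 days = June 9, 2023.
From May 8, 2023 through May 11, 2023 inclusive is 4 days; tolling adds 4 days: June 9, 2023 + 4 days = June 13, 2023.
June 13, 2023 is a Tuesday and not a day on which the insurer's offices are closed, so no extension applies.

June 13, 2023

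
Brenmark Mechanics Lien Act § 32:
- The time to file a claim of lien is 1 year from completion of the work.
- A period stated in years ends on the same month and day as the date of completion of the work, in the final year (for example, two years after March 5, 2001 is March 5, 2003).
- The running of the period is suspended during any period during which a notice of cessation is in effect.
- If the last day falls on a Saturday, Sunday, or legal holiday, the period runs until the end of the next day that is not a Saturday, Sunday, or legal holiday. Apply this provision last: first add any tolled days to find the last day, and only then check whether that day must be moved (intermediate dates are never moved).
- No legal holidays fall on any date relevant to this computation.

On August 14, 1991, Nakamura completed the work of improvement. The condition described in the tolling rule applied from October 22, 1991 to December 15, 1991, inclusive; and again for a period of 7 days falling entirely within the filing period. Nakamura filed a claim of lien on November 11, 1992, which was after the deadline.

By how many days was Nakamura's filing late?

27 days

1 year after August 14, 1991 is August 14, 1992.
From October 22, 1991 through December 15, 1991 inclusive is 55 days; tolling adds 55 days: August 14, 1992 + 55 days = October 8, 1992.
Tolling adds 7 days: October 8, 1992 + 7 days = October 15, 1992.
October 15, 1992 is a Thursday and not a legal holiday, so no extension applies.
The deadline is October 15, 1992; from October 15, 1992 to November 11, 1992 is 27 days.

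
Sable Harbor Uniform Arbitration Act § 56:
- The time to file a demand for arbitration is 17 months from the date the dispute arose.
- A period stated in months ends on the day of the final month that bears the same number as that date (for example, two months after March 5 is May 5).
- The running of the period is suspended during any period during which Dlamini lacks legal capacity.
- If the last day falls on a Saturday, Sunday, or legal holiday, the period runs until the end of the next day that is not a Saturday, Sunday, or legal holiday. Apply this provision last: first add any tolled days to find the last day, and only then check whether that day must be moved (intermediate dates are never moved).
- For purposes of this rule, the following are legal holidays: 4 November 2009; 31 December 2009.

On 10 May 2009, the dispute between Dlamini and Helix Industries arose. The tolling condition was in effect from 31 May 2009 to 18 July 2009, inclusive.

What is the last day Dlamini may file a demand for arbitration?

17 months after 10 May 2009 is October 10, 2010.
From May 31, 2009 through July 18, 2009 inclusive is 49 days; tolling adds 49 days: October 10, 2010 + 49 days = November 28, 2010.
November 28, 2010 is Sunday. The next qualifying day is November 29, 2010.

November 29, 2010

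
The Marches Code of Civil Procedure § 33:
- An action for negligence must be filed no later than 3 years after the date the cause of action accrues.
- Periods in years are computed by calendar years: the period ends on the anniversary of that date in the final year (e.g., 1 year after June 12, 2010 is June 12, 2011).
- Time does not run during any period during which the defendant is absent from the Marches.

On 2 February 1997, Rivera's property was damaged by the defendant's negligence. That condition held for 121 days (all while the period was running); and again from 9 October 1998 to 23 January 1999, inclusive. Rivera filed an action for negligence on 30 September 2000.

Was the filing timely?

No

3 years after 2 February 1997 is February 2, 2000.
Tolling adds 121 days: February 2, 2000 + 121 days = June 2, 2000.
From October 9, 1998 through January 23, 1999 inclusive is 107 days; tolling adds 107 days: June 2, 2000 + 107 days = September 17, 2000.
The deadline is September 17, 2000; the filing on September 30, 2000 is after that date.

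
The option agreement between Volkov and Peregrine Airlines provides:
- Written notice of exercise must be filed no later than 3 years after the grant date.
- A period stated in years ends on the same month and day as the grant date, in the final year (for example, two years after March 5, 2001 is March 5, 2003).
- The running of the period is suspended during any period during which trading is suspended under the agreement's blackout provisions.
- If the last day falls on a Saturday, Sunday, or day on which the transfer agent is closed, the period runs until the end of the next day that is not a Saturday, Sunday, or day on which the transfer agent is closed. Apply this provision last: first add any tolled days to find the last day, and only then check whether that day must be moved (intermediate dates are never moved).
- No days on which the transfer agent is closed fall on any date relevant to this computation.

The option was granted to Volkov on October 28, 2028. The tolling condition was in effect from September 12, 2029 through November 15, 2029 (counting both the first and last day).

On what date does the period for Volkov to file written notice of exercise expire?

January 1, 2032

3 years after October 28, 2028 is October 28, 2031.
From September 12, 2029 through November 15, 2029 inclusive is 65 days; tolling adds 65 days: October 28, 2031 + 65 days = January 1, 2032.
January 1, 2032 is a Thursday and not a day on which the transfer agent is closed, so no extension applies.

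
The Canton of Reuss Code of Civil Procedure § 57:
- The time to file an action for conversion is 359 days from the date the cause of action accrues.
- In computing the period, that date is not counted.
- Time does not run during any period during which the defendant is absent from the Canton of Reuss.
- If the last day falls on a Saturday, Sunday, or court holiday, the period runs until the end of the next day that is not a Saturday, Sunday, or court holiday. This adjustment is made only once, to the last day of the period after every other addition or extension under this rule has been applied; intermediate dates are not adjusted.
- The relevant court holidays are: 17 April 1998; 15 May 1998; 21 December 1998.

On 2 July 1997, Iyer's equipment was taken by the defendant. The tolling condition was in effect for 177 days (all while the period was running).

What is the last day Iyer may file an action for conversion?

December 22, 1998

359 days after 2 July 1997 is June 26, 1998.
Tolling adds 177 days: June 26, 1998 + 177 days = December 20, 1998.
December 20, 1998 is Sunday; December 21, 1998 is a listed holiday. The next qualifying day is December 22, 1998.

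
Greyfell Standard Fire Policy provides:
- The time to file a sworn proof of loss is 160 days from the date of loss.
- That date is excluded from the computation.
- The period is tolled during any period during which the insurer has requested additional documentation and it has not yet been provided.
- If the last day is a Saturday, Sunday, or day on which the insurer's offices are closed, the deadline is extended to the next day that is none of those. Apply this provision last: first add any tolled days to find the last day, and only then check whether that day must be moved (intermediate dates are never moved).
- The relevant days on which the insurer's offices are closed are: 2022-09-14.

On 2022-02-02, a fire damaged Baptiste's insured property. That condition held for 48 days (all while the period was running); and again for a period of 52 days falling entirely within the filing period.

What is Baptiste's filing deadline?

160 days after 2022-02-02 is July 12, 2022.
Tolling adds 48 days: July 12, 2022 + 48 days = August 29, 2022.
Tolling adds 52 days: August 29, 2022 + 52 days = October 20, 2022.
October 20, 2022 is a Thursday and not a day on which the insurer's offices are closed, so no extension applies.

October 20, 2022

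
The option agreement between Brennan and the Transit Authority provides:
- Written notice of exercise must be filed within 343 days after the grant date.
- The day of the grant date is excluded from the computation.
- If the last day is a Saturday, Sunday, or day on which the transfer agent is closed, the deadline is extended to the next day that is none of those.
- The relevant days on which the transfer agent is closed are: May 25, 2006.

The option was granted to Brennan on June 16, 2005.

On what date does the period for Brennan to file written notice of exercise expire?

343 days after June 16, 2005 is May 25, 2006.
May 25, 2006 is a listed holiday. The next qualifying day is May 26, 2006.

May 26, 2006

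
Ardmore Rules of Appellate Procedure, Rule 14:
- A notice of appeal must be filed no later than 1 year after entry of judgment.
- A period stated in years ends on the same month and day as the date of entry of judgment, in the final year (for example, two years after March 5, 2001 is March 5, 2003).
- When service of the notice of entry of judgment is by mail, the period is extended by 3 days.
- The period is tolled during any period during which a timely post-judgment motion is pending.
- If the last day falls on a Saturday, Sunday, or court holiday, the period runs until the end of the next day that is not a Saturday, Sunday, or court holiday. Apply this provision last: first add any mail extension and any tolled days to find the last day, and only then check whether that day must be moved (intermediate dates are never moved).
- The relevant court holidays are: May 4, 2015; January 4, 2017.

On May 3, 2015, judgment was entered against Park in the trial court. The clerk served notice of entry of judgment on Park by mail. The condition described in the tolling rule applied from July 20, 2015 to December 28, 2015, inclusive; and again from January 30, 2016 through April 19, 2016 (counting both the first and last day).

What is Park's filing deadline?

1 year after May 3, 2015 is May 3, 2016.
Service was by mail, adding 3 days: May 3, 2016 + 3 days = May 6, 2016.
From July 20, 2015 through December 28, 2015 inclusive is 162 days; tolling adds 162 days: May 6, 2016 + 162 days = October 15, 2016.
From January 30, 2016 through April 19, 2016 inclusive is 81 days; tolling adds 81 days: October 15, 2016 + 81 days = January 4, 2017.
January 4, 2017 is a listed holiday. The next qualifying day is January 5, 2017.

January 5, 2017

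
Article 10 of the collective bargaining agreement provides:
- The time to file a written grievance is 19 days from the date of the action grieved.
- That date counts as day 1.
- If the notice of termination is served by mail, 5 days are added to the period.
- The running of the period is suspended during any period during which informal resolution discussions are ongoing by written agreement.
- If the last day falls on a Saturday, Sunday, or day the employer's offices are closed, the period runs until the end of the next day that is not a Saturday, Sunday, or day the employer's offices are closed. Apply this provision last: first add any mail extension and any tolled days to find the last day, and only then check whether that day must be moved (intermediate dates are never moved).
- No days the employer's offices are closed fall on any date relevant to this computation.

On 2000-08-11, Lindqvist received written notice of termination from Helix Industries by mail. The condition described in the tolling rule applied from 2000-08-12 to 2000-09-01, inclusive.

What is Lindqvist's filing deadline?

September 25, 2000

Counting 2000-08-11 as day 1, day 19 is August 29, 2000.
Service was by mail, adding 5 days: August 29, 2000 + 5 days = September 3, 2000.
From August 12, 2000 through September 1, 2000 inclusive is 21 days; tolling adds 21 days: September 3, 2000 + 21 days = September 24, 2000.
September 24, 2000 is Sunday. The next qualifying day is September 25, 2000.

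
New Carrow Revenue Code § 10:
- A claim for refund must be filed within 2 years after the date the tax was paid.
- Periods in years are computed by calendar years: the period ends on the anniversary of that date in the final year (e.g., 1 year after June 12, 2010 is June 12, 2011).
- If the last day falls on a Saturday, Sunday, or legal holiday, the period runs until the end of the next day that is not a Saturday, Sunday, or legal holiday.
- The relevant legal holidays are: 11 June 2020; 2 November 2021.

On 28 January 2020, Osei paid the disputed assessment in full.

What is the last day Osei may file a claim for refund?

2 years after 28 January 2020 is January 28, 2022.
January 28, 2022 is a Friday and not a legal holiday, so no extension applies.

January 28, 2022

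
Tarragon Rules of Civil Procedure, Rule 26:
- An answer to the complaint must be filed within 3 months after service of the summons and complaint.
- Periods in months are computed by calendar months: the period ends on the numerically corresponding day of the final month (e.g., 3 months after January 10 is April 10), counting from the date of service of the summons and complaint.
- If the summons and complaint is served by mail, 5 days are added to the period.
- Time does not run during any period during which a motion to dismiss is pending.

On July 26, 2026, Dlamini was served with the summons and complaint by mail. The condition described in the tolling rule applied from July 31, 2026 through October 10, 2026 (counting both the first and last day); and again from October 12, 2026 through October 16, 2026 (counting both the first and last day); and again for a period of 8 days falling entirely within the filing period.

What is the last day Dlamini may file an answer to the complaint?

3 months after July 26, 2026 is October 26, 2026.
Service was by mail, adding 5 days: October 26, 2026 + 5 days = October 31, 2026.
From July 31, 2026 through October 10, 2026 inclusive is 72 days; tolling adds 72 days: October 31, 2026 + 72 days = January 11, 2027.
From October 12, 2026 through October 16, 2026 inclusive is 5 days; tolling adds 5 days: January 11, 2027 + 5 days = January 16, 2027.
Tolling adds 8 days: January 16, 2027 + 8 days = January 24, 2027.

January 24, 2027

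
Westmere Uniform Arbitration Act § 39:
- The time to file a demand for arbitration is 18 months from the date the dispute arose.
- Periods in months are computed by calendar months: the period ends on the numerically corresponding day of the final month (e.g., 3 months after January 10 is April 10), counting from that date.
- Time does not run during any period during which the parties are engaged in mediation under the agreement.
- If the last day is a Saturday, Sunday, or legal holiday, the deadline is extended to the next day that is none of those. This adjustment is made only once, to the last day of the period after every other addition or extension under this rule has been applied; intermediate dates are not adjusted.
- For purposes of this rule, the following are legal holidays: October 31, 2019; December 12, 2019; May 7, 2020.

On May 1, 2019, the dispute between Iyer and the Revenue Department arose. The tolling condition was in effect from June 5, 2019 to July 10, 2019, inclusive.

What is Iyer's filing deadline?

18 months after May 1, 2019 is November 1, 2020.
From June 5, 2019 through July 10, 2019 inclusive is 36 days; tolling adds 36 days: November 1, 2020 + 36 days = December 7, 2020.
December 7, 2020 is a Monday and not a legal holiday, so no extension applies.

December 7, 2020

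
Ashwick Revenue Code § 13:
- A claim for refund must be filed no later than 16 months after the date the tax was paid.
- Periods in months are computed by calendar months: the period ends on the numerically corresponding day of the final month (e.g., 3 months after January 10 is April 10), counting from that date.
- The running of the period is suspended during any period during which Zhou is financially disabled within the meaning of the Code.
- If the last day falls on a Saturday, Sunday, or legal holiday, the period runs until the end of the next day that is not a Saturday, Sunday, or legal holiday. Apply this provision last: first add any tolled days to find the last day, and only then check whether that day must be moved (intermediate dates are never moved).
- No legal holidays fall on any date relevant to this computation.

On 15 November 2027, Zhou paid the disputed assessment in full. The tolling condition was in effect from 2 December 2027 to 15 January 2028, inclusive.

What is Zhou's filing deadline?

16 months after 15 November 2027 is March 15, 2029.
From December 2, 2027 through January 15, 2028 inclusive is 45 days; tolling adds 45 days: March 15, 2029 + 45 days = April 29, 2029.
April 29, 2029 is Sunday. The next qualifying day is April 30, 2029.

April 30, 2029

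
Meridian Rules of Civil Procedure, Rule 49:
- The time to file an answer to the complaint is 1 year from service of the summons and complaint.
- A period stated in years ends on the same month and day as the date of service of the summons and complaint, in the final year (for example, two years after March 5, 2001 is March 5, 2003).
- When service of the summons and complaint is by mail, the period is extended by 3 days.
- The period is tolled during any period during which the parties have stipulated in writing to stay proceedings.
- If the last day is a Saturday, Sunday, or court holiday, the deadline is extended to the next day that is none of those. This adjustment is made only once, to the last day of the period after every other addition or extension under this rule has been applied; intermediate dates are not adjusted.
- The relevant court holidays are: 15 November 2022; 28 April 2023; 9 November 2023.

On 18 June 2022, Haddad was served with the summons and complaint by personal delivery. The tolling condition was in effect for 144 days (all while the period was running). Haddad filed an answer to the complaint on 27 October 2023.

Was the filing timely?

Yes

1 year after 18 June 2022 is June 18, 2023.
Service was not by mail, so no mail extension applies.
Tolling adds 144 days: June 18, 2023 + 144 days = November 9, 2023.
November 9, 2023 is a listed holiday. The next qualifying day is November 10, 2023.
The deadline is November 10, 2023; the filing on October 27, 2023 is on or before that date.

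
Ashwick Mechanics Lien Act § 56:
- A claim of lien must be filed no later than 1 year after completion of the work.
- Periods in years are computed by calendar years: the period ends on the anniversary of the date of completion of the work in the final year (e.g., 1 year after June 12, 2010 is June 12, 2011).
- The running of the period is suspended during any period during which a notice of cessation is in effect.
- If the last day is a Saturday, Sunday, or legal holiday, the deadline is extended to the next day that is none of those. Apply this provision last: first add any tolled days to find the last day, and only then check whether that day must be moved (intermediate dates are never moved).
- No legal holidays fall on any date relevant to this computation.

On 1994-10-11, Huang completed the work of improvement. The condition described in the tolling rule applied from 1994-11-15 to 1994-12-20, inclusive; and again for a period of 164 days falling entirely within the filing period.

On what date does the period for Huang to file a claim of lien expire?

April 29, 1996

1 year after 1994-10-11 is October 11, 1995.
From November 15, 1994 through December 20, 1994 inclusive is 36 days; tolling adds 36 days: October 11, 1995 + 36 days = November 16, 1995.
Tolling adds 164 days: November 16, 1995 + 164 days = April 28, 1996.
April 28, 1996 is Sunday. The next qualifying day is April 29, 1996.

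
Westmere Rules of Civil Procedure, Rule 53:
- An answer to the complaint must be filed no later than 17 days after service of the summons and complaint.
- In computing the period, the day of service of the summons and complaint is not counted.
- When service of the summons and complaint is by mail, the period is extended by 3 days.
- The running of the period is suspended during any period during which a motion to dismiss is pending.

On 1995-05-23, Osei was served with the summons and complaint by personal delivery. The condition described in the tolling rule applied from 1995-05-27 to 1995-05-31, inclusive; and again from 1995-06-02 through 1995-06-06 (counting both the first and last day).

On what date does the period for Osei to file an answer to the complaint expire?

17 days after 1995-05-23 is June 9, 1995.
Service was not by mail, so no mail extension applies.
From May 27, 1995 through May 31, 1995 inclusive is 5 days; tolling adds 5 days: June 9, 1995 + 5 days = June 14, 1995.
From June 2, 1995 through June 6, 1995 inclusive is 5 days; tolling adds 5 days: June 14, 1995 + 5 days = June 19, 1995.

June 19, 1995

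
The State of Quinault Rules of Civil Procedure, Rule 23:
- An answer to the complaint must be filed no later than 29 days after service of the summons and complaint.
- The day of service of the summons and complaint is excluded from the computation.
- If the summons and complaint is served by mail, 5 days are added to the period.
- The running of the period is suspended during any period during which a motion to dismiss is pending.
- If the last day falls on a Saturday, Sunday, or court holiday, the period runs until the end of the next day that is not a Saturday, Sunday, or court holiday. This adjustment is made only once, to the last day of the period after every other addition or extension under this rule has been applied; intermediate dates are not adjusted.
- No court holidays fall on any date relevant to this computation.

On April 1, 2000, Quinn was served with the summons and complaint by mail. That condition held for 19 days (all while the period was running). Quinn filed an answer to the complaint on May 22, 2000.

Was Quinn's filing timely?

29 days after April 1, 2000 is April 30, 2000.
Service was by mail, adding 5 days: April 30, 2000 + 5 days = May 5, 2000.
Tolling adds 19 days: May 5, 2000 + 19 days = May 24, 2000.
May 24, 2000 is a Wednesday and not a court holiday, so no extension applies.
The deadline is May 24, 2000; the filing on May 22, 2000 is on or before that date.

Yes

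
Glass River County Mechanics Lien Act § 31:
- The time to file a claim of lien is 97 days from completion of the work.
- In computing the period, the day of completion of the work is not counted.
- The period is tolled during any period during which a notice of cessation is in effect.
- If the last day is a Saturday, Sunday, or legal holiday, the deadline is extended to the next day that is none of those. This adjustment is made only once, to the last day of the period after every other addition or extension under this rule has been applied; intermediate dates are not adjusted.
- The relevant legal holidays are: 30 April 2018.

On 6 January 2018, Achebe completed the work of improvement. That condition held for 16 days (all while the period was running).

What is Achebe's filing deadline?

97 days after 6 January 2018 is April 13, 2018.
Tolling adds 16 days: April 13, 2018 + 16 days = April 29, 2018.
April 29, 2018 is Sunday; April 30, 2018 is a listed holiday. The next qualifying day is May 1, 2018.

May 1, 2018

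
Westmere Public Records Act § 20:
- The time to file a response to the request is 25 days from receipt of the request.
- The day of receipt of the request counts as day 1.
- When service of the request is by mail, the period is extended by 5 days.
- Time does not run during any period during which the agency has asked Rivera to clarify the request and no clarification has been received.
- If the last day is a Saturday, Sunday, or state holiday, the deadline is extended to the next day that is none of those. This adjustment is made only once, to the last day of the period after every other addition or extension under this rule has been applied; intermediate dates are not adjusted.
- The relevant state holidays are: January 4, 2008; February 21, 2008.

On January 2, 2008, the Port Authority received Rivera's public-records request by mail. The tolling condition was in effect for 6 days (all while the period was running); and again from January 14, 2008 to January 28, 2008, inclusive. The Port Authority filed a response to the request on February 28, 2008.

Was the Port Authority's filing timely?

Counting January 2, 2008 as day 1, day 25 is January 26, 2008.
Service was by mail, adding 5 days: January 26, 2008 + 5 days = January 31, 2008.
Tolling adds 6 days: January 31, 2008 + 6 days = February 6, 2008.
From January 14, 2008 through January 28, 2008 inclusive is 15 days; tolling adds 15 days: February 6, 2008 + 15 days = February 21, 2008.
February 21, 2008 is a listed holiday. The next qualifying day is February 22, 2008.
The deadline is February 22, 2008; the filing on February 28, 2008 is after that date.

No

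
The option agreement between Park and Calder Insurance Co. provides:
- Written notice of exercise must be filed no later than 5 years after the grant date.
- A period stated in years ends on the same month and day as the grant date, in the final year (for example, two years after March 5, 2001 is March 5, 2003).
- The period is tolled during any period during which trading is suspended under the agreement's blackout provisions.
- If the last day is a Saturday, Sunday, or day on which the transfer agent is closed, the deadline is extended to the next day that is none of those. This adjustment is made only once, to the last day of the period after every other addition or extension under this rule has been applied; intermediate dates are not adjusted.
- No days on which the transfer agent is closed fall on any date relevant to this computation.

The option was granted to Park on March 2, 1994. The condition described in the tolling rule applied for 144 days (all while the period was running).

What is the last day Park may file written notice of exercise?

5 years after March 2, 1994 is March 2, 1999.
Tolling adds 144 days: March 2, 1999 + 144 days = July 24, 1999.
July 24, 1999 is Saturday; July 25, 1999 is Sunday. The next qualifying day is July 26, 1999.

July 26, 1999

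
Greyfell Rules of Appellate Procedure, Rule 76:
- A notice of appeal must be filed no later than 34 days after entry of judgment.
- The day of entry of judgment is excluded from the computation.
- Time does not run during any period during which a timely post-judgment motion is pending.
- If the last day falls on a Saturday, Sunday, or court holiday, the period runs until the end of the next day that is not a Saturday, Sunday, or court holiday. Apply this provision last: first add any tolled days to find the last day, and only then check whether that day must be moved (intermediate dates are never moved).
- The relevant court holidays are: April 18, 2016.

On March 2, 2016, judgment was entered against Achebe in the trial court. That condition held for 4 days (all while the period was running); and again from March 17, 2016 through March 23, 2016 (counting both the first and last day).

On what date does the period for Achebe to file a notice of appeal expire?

34 days after March 2, 2016 is April 5, 2016.
Tolling adds 4 days: April 5, 2016 + 4 days = April 9, 2016.
From March 17, 2016 through March 23, 2016 inclusive is 7 days; tolling adds 7 days: April 9, 2016 + 7 days = April 16, 2016.
April 16, 2016 is Saturday; April 17, 2016 is Sunday; April 18, 2016 is a listed holiday. The next qualifying day is April 19, 2016.

April 19, 2016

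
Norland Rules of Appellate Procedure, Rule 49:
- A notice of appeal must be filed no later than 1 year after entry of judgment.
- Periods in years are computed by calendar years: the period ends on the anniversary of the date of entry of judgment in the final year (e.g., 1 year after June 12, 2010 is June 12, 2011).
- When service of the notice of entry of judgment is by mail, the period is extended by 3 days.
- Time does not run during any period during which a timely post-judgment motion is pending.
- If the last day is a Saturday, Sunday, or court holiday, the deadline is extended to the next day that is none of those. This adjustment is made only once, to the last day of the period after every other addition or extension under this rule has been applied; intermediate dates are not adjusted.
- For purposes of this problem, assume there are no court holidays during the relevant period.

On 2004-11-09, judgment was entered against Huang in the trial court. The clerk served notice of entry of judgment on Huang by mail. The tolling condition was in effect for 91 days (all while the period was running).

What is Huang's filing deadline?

February 13, 2006

1 year after 2004-11-09 is November 9, 2005.
Service was by mail, adding 3 days: November 9, 2005 + 3 days = November 12, 2005.
Tolling adds 91 days: November 12, 2005 + 91 days = February 11, 2006.
February 11, 2006 is Saturday; February 12, 2006 is Sunday. The next qualifying day is February 13, 2006.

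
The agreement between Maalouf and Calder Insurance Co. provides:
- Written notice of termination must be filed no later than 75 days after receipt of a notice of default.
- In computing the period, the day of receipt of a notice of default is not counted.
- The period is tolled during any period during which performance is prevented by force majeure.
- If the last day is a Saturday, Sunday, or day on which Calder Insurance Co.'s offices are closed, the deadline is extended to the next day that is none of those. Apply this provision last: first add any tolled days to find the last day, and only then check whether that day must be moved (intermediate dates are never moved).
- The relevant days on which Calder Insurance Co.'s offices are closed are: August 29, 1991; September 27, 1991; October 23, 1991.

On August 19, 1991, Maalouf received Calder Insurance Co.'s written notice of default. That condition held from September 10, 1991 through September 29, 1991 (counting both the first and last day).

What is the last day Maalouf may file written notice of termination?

75 days after August 19, 1991 is November 2, 1991.
From September 10, 1991 through September 29, 1991 inclusive is 20 days; tolling adds 20 days: November 2, 1991 + 20 days = November 22, 1991.
November 22, 1991 is a Friday and not a day on which Calder Insurance Co.'s offices are closed, so no extension applies.

November 22, 1991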